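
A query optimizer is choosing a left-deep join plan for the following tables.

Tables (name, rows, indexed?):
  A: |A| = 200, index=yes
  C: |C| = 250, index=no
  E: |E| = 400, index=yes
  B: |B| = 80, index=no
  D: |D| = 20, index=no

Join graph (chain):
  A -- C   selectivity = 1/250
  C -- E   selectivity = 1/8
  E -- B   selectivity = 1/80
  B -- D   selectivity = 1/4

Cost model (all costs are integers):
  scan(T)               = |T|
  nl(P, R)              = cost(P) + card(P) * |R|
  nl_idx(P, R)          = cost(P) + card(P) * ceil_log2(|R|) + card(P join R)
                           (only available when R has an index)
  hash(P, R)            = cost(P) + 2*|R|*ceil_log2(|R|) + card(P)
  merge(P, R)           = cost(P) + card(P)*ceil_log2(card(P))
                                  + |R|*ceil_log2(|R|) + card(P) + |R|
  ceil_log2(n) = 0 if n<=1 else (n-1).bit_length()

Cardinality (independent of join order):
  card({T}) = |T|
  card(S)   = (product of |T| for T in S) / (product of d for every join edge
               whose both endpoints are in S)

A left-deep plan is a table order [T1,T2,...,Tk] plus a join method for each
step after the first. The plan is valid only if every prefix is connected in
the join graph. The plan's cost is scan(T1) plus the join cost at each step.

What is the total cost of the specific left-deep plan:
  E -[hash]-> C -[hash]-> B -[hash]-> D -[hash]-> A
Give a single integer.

96820

step 1: scan E: cost=400, card=400
step 2: join C via hash
    card(P join C) = 400*250/(8) = 12500
    cost = 400 + 2*250*8 + 400 = 4800
step 3: join B via hash
    card(P join B) = 12500*80/(80) = 12500
    cost = 4800 + 2*80*7 + 12500 = 18420
step 4: join D via hash
    card(P join D) = 12500*20/(4) = 62500
    cost = 18420 + 2*20*5 + 12500 = 31120
step 5: join A via hash
    card(P join A) = 62500*200/(250) = 50000
    cost = 31120 + 2*200*8 + 62500 = 96820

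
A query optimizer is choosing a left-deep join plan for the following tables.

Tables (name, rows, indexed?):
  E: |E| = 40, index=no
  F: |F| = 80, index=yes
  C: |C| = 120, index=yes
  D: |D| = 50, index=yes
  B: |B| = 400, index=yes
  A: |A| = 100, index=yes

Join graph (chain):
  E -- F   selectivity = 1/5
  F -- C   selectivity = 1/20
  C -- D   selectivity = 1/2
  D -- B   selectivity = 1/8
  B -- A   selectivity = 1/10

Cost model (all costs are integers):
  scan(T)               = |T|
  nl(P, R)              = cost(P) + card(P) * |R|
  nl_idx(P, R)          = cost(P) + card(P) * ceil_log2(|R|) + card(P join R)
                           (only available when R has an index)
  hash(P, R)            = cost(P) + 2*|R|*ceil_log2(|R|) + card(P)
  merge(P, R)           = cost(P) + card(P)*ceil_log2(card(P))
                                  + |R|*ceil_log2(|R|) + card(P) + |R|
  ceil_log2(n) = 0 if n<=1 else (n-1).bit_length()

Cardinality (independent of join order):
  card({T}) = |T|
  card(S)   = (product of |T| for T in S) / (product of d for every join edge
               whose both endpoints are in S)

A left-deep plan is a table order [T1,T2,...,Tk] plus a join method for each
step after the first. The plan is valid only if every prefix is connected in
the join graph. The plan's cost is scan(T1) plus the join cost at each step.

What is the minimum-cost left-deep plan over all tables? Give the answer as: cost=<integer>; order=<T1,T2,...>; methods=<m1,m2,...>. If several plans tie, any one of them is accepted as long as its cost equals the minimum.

Selinger DP (subsets sized 1..n):
  {E}: scan cost=40, card=40
  {F}: scan cost=80, card=80
  {C}: scan cost=120, card=120
  {D}: scan cost=50, card=50
  {B}: scan cost=400, card=400
  {A}: scan cost=100, card=100
  {EF}: card=640; try (E,hash)→640, (F,merge)→960, (F,nl_idx)→960, (E,merge)→1000, (F,hash)→1200, (F,nl)→3240 …(+1); best=640 via (E,hash)
  {CF}: card=480; try (C,nl_idx)→1120, (F,hash)→1360, (F,nl_idx)→1440, (C,merge)→1680, (F,merge)→1720, (C,hash)→1840 …(+2); best=1120 via (C,nl_idx)
  {CD}: card=3000; try (D,hash)→840, (C,merge)→1360, (D,merge)→1430, (C,hash)→1780, (C,nl_idx)→3400, (D,nl_idx)→3840 …(+2); best=840 via (D,hash)
  {BD}: card=2500; try (D,hash)→1400, (B,nl_idx)→3000, (B,merge)→4400, (D,merge)→4750, (D,nl_idx)→5300, (B,hash)→7300 …(+2); best=1400 via (D,hash)
  {AB}: card=4000; try (A,hash)→2200, (B,merge)→4900, (B,nl_idx)→5000, (A,merge)→5200, (A,nl_idx)→7200, (B,hash)→7400 …(+2); best=2200 via (A,hash)
  {CEF}: card=3840; try (E,hash)→2080, (C,hash)→2960, (E,merge)→6200, (C,merge)→8640, (C,nl_idx)→8960, (E,nl)→20320 …(+1); best=2080 via (E,hash)
  {CDF}: card=12000; try (D,hash)→2200, (F,hash)→4960, (D,merge)→6270, (D,nl_idx)→16000, (D,nl)→25120, (F,nl_idx)→33840 …(+2); best=2200 via (D,hash)
  {BCD}: card=150000; try (C,hash)→5580, (B,hash)→11040, (C,merge)→34860, (B,merge)→43840, (C,nl_idx)→168900, (B,nl_idx)→177840 …(+2); best=5580 via (C,hash)
  {ABD}: card=25000; try (A,hash)→5300, (D,hash)→6800, (A,merge)→34700, (A,nl_idx)→43900, (D,nl_idx)→51200, (D,merge)→54550 …(+2); best=5300 via (A,hash)
  {CDEF}: card=96000; try (D,hash)→6520, (E,hash)→14680, (D,merge)→52350, (D,nl_idx)→121120, (E,merge)→182480, (D,nl)→194080 …(+1); best=6520 via (D,hash)
  {BCDF}: card=600000; try (B,hash)→21400, (F,hash)→156700, (B,merge)→186200, (B,nl_idx)→710200, (F,nl_idx)→1655580, (F,merge)→2856220 …(+2); best=21400 via (B,hash)
  {ABCD}: card=1500000; try (C,hash)→31980, (A,hash)→156980, (C,merge)→406260, (C,nl_idx)→1680300, (A,nl_idx)→2555580, (A,merge)→2856380 …(+2); best=31980 via (C,hash)
  {BCDEF}: card=4800000; try (B,hash)→109720, (E,hash)→621880, (B,merge)→1738520, (B,nl_idx)→5670520, (E,merge)→12621680, (E,nl)→24021400 …(+1); best=109720 via (B,hash)
  {ABCDF}: card=6000000; try (A,hash)→622800, (F,hash)→1533100, (A,nl_idx)→10221400, (A,merge)→12622200, (F,nl_idx)→16531980, (F,merge)→33032620 …(+2); best=622800 via (A,hash)
  {ABCDEF}: card=48000000; try (A,hash)→4911120, (E,hash)→6623280, (A,nl_idx)→81709720, (A,merge)→115310520, (E,merge)→144623080, (E,nl)→240622800 …(+1); best=4911120 via (A,hash)

cost=4911120; order=F,C,E,D,B,A; methods=nl_idx,hash,hash,hash,hash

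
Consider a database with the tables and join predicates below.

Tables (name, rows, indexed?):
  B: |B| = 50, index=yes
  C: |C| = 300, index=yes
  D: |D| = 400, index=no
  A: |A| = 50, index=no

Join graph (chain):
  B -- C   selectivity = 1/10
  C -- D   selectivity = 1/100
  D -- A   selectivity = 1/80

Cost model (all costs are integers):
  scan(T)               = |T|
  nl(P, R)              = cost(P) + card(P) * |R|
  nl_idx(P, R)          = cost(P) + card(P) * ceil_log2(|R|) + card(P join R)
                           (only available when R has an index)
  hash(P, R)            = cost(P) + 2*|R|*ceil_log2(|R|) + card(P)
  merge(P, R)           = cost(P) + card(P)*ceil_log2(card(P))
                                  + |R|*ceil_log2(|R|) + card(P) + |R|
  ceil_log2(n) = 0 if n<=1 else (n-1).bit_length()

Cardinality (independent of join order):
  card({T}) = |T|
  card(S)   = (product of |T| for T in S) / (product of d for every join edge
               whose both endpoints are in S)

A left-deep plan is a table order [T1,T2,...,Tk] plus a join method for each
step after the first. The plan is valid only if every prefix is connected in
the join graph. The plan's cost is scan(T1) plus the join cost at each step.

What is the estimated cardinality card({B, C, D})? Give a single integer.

6000

Tables in S: B(50), C(300), D(400)
Edges inside S: B-C(d=10), C-D(d=100)
numerator = 50 * 300 * 400 = 6000000
denominator = 10 * 100 = 1000
card(S) = 6000000 / 1000 = 6000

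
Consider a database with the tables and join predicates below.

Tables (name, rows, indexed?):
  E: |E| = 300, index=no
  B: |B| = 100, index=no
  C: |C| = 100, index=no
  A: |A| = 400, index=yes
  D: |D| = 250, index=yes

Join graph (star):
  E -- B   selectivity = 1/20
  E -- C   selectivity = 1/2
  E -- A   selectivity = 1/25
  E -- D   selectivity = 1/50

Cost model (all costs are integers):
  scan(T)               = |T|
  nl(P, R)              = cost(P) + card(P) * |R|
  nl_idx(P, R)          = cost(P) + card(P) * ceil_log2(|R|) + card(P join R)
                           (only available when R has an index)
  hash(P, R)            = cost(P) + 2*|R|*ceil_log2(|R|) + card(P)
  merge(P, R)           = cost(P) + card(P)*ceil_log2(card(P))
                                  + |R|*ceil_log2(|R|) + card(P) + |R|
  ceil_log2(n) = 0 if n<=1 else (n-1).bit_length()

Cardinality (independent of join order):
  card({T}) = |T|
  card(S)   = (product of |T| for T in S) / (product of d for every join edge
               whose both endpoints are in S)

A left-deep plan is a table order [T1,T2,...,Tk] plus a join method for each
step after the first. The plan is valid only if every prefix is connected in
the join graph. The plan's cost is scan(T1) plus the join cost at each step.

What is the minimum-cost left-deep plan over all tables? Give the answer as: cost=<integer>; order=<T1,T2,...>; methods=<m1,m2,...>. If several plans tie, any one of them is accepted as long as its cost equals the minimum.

cost=143200; order=E,D,B,A,C; methods=nl_idx,hash,hash,hash

Selinger DP (subsets sized 1..n):
  {E}: scan cost=300, card=300
  {B}: scan cost=100, card=100
  {C}: scan cost=100, card=100
  {A}: scan cost=400, card=400
  {D}: scan cost=250, card=250
  {BE}: card=1500; try (B,hash)→2000, (E,merge)→3900, (B,merge)→4100, (E,hash)→5600, (E,nl)→30100, (B,nl)→30300; best=2000 via (B,hash)
  {CE}: card=15000; try (C,hash)→2000, (E,merge)→3900, (C,merge)→4100, (E,hash)→5600, (E,nl)→30100, (C,nl)→30300; best=2000 via (C,hash)
  {AE}: card=4800; try (E,hash)→6200, (A,merge)→7300, (E,merge)→7400, (A,hash)→7800, (A,nl_idx)→7800, (A,nl)→120300 …(+1); best=6200 via (E,hash)
  {DE}: card=1500; try (D,nl_idx)→4200, (D,hash)→4600, (E,merge)→5500, (D,merge)→5550, (E,hash)→5900, (E,nl)→75250 …(+1); best=4200 via (D,nl_idx)
  {BCE}: card=75000; try (C,hash)→4900, (B,hash)→18400, (C,merge)→20800, (C,nl)→152000, (B,merge)→227800, (B,nl)→1502000; best=4900 via (C,hash)
  {ABE}: card=24000; try (A,hash)→10700, (B,hash)→12400, (A,merge)→24000, (A,nl_idx)→39500, (B,merge)→74200, (B,nl)→486200 …(+1); best=10700 via (A,hash)
  {BDE}: card=7500; try (B,hash)→7100, (D,hash)→7500, (D,nl_idx)→21500, (D,merge)→22250, (B,merge)→23000, (B,nl)→154200 …(+1); best=7100 via (B,hash)
  {ACE}: card=240000; try (C,hash)→12400, (A,hash)→24200, (C,merge)→74200, (A,merge)→231000, (A,nl_idx)→377000, (C,nl)→486200 …(+1); best=12400 via (C,hash)
  {CDE}: card=75000; try (C,hash)→7100, (D,hash)→21000, (C,merge)→23000, (C,nl)→154200, (D,nl_idx)→197000, (D,merge)→229250 …(+1); best=7100 via (C,hash)
  {ADE}: card=24000; try (A,hash)→12900, (D,hash)→15000, (A,merge)→26200, (A,nl_idx)→41700, (D,nl_idx)→68600, (D,merge)→75650 …(+2); best=12900 via (A,hash)
  {ABCE}: card=1200000; try (C,hash)→36100, (A,hash)→87100, (B,hash)→253800, (C,merge)→395500, (A,merge)→1358900, (A,nl_idx)→1879900 …(+4); best=36100 via (C,hash)
  {BCDE}: card=375000; try (C,hash)→16000, (B,hash)→83500, (D,hash)→83900, (C,merge)→112900, (C,nl)→757100, (D,nl_idx)→979900 …(+4); best=16000 via (C,hash)
  {ABDE}: card=120000; try (A,hash)→21800, (B,hash)→38300, (D,hash)→38700, (A,merge)→116100, (A,nl_idx)→194600, (D,nl_idx)→322700 …(+5); best=21800 via (A,hash)
  {ACDE}: card=1200000; try (C,hash)→38300, (A,hash)→89300, (D,hash)→256400, (C,merge)→397700, (A,merge)→1361100, (A,nl_idx)→1882100 …(+5); best=38300 via (C,hash)
  {ABCDE}: card=6000000; try (C,hash)→143200, (A,hash)→398200, (B,hash)→1239700, (D,hash)→1240100, (C,merge)→2182600, (A,merge)→7520000 …(+8); best=143200 via (C,hash)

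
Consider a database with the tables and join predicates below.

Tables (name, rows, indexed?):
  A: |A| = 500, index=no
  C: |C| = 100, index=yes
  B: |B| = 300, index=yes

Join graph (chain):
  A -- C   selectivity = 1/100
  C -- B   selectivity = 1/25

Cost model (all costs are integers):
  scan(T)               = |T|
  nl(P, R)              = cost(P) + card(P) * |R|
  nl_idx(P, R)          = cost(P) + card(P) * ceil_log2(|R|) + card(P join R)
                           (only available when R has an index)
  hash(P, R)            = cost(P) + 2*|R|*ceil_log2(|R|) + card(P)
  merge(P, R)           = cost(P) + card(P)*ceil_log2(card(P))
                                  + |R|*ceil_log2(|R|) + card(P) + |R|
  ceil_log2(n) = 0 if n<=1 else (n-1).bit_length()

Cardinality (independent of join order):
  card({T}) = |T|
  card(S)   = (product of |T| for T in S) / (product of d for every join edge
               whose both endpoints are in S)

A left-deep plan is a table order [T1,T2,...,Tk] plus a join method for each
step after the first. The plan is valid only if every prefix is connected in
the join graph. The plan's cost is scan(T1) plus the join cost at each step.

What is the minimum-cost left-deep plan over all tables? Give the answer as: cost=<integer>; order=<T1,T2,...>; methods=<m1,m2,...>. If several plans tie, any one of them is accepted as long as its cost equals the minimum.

Selinger DP (subsets sized 1..n):
  {A}: scan cost=500, card=500
  {C}: scan cost=100, card=100
  {B}: scan cost=300, card=300
  {AC}: card=500; try (C,hash)→2400, (C,nl_idx)→4500, (A,merge)→5900, (C,merge)→6300, (A,hash)→9200, (A,nl)→50100 …(+1); best=2400 via (C,hash)
  {BC}: card=1200; try (C,hash)→2000, (B,nl_idx)→2200, (C,nl_idx)→3600, (B,merge)→3900, (C,merge)→4100, (B,hash)→5600 …(+2); best=2000 via (C,hash)
  {ABC}: card=6000; try (B,hash)→8300, (B,merge)→10400, (A,hash)→12200, (B,nl_idx)→12900, (A,merge)→21400, (B,nl)→152400 …(+1); best=8300 via (B,hash)

cost=8300; order=A,C,B; methods=hash,hash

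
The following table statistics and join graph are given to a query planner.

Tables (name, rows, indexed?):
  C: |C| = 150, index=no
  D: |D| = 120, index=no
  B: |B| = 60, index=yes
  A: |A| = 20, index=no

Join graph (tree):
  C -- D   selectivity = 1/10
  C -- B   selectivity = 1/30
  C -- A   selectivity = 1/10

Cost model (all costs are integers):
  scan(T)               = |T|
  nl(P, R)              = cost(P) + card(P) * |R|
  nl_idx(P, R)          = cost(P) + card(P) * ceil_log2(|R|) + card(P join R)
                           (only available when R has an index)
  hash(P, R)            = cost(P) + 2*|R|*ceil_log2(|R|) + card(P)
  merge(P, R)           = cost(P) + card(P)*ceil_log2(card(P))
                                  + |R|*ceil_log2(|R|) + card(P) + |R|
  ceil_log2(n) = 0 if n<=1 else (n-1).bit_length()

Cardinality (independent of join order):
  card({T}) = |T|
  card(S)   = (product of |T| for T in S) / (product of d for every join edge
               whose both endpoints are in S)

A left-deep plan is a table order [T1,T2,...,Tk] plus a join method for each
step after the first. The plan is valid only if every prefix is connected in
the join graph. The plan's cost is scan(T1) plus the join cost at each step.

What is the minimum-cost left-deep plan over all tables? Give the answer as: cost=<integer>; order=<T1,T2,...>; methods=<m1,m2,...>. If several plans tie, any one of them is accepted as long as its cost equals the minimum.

Selinger DP (subsets sized 1..n):
  {C}: scan cost=150, card=150
  {D}: scan cost=120, card=120
  {B}: scan cost=60, card=60
  {A}: scan cost=20, card=20
  {CD}: card=1800; try (D,hash)→1980, (C,merge)→2430, (D,merge)→2460, (C,hash)→2640, (C,nl)→18120, (D,nl)→18150; best=1980 via (D,hash)
  {BC}: card=300; try (B,hash)→1020, (B,nl_idx)→1350, (C,merge)→1830, (B,merge)→1920, (C,hash)→2520, (C,nl)→9060 …(+1); best=1020 via (B,hash)
  {AC}: card=300; try (A,hash)→500, (C,merge)→1490, (A,merge)→1620, (C,hash)→2440, (C,nl)→3020, (A,nl)→3150; best=500 via (A,hash)
  {BCD}: card=3600; try (D,hash)→3000, (B,hash)→4500, (D,merge)→4980, (B,nl_idx)→16380, (B,merge)→24000, (D,nl)→37020 …(+1); best=3000 via (D,hash)
  {ACD}: card=3600; try (D,hash)→2480, (A,hash)→3980, (D,merge)→4460, (A,merge)→23700, (D,nl)→36500, (A,nl)→37980; best=2480 via (D,hash)
  {ABC}: card=600; try (B,hash)→1520, (A,hash)→1520, (B,nl_idx)→2900, (B,merge)→3920, (A,merge)→4140, (A,nl)→7020 …(+1); best=1520 via (B,hash)
  {ABCD}: card=7200; try (D,hash)→3800, (B,hash)→6800, (A,hash)→6800, (D,merge)→9080, (B,nl_idx)→31280, (B,merge)→49700 …(+4); best=3800 via (D,hash)

cost=3800; order=C,A,B,D; methods=hash,hash,hash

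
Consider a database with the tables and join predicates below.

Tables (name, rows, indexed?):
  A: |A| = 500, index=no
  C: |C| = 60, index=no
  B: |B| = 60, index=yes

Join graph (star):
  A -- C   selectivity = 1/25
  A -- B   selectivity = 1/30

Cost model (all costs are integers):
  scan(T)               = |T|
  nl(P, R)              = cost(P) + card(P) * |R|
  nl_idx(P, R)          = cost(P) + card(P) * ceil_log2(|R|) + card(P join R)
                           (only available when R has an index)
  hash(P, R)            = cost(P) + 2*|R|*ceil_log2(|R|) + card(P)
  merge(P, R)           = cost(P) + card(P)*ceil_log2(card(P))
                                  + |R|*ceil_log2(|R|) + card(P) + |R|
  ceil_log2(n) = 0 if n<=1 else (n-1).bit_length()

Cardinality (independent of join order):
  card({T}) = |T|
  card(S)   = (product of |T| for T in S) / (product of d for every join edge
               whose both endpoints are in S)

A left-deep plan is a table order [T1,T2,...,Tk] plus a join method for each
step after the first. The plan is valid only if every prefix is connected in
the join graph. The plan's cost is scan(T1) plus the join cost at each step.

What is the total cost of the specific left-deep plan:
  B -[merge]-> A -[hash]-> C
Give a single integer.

7200

step 1: scan B: cost=60, card=60
step 2: join A via merge
    card(P join A) = 60*500/(30) = 1000
    cost = 60 + 60*6 + 500*9 + 60 + 500 = 5480
step 3: join C via hash
    card(P join C) = 1000*60/(25) = 2400
    cost = 5480 + 2*60*6 + 1000 = 7200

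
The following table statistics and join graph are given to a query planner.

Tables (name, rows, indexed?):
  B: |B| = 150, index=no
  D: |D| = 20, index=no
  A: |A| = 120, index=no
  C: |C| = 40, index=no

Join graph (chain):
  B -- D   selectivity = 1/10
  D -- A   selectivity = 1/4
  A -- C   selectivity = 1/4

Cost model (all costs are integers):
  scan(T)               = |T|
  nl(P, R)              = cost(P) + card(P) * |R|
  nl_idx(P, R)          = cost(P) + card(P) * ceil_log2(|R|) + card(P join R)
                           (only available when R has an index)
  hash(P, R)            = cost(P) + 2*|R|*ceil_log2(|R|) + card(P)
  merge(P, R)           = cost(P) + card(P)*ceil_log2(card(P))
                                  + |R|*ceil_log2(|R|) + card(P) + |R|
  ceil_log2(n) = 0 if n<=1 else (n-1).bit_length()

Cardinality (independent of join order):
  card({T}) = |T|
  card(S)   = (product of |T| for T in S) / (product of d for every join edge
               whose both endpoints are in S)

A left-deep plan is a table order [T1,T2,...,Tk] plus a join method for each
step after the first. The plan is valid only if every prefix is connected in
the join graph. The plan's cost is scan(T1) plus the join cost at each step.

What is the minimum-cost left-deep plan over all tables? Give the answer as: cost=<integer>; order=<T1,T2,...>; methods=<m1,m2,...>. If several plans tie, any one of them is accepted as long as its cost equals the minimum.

Selinger DP (subsets sized 1..n):
  {B}: scan cost=150, card=150
  {D}: scan cost=20, card=20
  {A}: scan cost=120, card=120
  {C}: scan cost=40, card=40
  {BD}: card=300; try (D,hash)→500, (B,merge)→1490, (D,merge)→1620, (B,hash)→2440, (B,nl)→3020, (D,nl)→3150; best=500 via (D,hash)
  {AD}: card=600; try (D,hash)→440, (A,merge)→1100, (D,merge)→1200, (A,hash)→1720, (A,nl)→2420, (D,nl)→2520; best=440 via (D,hash)
  {AC}: card=1200; try (C,hash)→720, (A,merge)→1280, (C,merge)→1360, (A,hash)→1760, (A,nl)→4840, (C,nl)→4920; best=720 via (C,hash)
  {ABD}: card=9000; try (A,hash)→2480, (B,hash)→3440, (A,merge)→4460, (B,merge)→8390, (A,nl)→36500, (B,nl)→90440; best=2480 via (A,hash)
  {ACD}: card=6000; try (C,hash)→1520, (D,hash)→2120, (C,merge)→7320, (D,merge)→15240, (C,nl)→24440, (D,nl)→24720; best=1520 via (C,hash)
  {ABCD}: card=90000; try (B,hash)→9920, (C,hash)→11960, (B,merge)→86870, (C,merge)→137760, (C,nl)→362480, (B,nl)→901520; best=9920 via (B,hash)

cost=9920; order=A,D,C,B; methods=hash,hash,hash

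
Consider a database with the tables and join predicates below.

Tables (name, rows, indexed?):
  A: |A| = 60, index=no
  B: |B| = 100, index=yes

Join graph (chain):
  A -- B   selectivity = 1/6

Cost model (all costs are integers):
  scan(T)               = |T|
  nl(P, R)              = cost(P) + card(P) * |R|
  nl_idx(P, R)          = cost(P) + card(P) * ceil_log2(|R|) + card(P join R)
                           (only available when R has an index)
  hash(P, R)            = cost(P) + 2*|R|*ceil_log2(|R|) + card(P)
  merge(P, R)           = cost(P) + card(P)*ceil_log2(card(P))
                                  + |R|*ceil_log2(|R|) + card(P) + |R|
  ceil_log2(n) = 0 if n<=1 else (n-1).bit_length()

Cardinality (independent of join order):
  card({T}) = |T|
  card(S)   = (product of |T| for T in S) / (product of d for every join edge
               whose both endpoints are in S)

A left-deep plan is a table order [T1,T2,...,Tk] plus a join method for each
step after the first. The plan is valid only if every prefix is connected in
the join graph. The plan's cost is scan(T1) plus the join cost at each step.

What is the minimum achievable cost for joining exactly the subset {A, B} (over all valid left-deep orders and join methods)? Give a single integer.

Selinger DP over subsets of {A,B}:
  {A}: scan cost=60, card=60
  {B}: scan cost=100, card=100
  {AB}: card=1000; try (A,hash)→920, (B,merge)→1280, (A,merge)→1320, (B,nl_idx)→1480, (B,hash)→1520, (B,nl)→6060 …(+1); best=920 via (A,hash)

920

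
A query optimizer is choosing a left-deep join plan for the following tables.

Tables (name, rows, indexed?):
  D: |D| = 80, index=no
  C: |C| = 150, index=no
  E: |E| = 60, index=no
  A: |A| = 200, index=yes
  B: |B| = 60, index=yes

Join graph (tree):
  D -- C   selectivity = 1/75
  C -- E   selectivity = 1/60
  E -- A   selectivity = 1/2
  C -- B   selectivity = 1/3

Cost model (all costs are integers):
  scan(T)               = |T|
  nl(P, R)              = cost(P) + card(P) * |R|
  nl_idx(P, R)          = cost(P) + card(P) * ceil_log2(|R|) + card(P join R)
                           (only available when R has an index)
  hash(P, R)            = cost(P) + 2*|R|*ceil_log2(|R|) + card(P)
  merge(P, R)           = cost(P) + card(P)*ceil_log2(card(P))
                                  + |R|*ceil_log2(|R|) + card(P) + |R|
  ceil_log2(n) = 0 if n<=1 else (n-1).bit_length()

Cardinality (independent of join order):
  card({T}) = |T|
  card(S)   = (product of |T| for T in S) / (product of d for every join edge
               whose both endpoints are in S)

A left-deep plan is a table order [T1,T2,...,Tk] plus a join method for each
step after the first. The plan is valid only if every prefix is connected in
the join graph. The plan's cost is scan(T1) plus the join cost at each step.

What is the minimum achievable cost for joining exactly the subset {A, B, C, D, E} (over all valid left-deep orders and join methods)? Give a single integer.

9570

Selinger DP over subsets of {A,B,C,D,E}:
  {D}: scan cost=80, card=80
  {C}: scan cost=150, card=150
  {E}: scan cost=60, card=60
  {A}: scan cost=200, card=200
  {B}: scan cost=60, card=60
  {CD}: card=160; try (D,hash)→1420, (C,merge)→2070, (D,merge)→2140, (C,hash)→2560, (C,nl)→12080, (D,nl)→12150; best=1420 via (D,hash)
  {CE}: card=150; try (E,hash)→1020, (C,merge)→1830, (E,merge)→1920, (C,hash)→2520, (C,nl)→9060, (E,nl)→9150; best=1020 via (E,hash)
  {BC}: card=3000; try (B,hash)→1020, (C,merge)→1830, (B,merge)→1920, (C,hash)→2520, (B,nl_idx)→4050, (C,nl)→9060 …(+1); best=1020 via (B,hash)
  {AE}: card=6000; try (E,hash)→1120, (A,merge)→2280, (E,merge)→2420, (A,hash)→3320, (A,nl_idx)→6540, (A,nl)→12060 …(+1); best=1120 via (E,hash)
  {CDE}: card=160; try (D,hash)→2290, (E,hash)→2300, (D,merge)→3010, (E,merge)→3280, (E,nl)→11020, (D,nl)→13020; best=2290 via (D,hash)
  {BCD}: card=3200; try (B,hash)→2300, (B,merge)→3280, (D,hash)→5140, (B,nl_idx)→5580, (B,nl)→11020, (D,merge)→40660 …(+1); best=2300 via (B,hash)
  {ACE}: card=15000; try (A,merge)→4170, (A,hash)→4370, (C,hash)→9520, (A,nl_idx)→17220, (A,nl)→31020, (C,merge)→86470 …(+1); best=4170 via (A,merge)
  {BCE}: card=3000; try (B,hash)→1890, (B,merge)→2790, (E,hash)→4740, (B,nl_idx)→4920, (B,nl)→10020, (E,merge)→40440 …(+1); best=1890 via (B,hash)
  {ACDE}: card=16000; try (A,merge)→5530, (A,hash)→5650, (A,nl_idx)→19570, (D,hash)→20290, (A,nl)→34290, (D,merge)→229810 …(+1); best=5530 via (A,merge)
  {BCDE}: card=3200; try (B,hash)→3170, (B,merge)→4150, (D,hash)→6010, (E,hash)→6220, (B,nl_idx)→6450, (B,nl)→11890 …(+4); best=3170 via (B,hash)
  {ABCE}: card=300000; try (A,hash)→8090, (B,hash)→19890, (A,merge)→42690, (B,merge)→229590, (A,nl_idx)→325890, (B,nl_idx)→394170 …(+2); best=8090 via (A,hash)
  {ABCDE}: card=320000; try (A,hash)→9570, (B,hash)→22250, (A,merge)→46570, (B,merge)→245950, (D,hash)→309210, (A,nl_idx)→348770 …(+5); best=9570 via (A,hash)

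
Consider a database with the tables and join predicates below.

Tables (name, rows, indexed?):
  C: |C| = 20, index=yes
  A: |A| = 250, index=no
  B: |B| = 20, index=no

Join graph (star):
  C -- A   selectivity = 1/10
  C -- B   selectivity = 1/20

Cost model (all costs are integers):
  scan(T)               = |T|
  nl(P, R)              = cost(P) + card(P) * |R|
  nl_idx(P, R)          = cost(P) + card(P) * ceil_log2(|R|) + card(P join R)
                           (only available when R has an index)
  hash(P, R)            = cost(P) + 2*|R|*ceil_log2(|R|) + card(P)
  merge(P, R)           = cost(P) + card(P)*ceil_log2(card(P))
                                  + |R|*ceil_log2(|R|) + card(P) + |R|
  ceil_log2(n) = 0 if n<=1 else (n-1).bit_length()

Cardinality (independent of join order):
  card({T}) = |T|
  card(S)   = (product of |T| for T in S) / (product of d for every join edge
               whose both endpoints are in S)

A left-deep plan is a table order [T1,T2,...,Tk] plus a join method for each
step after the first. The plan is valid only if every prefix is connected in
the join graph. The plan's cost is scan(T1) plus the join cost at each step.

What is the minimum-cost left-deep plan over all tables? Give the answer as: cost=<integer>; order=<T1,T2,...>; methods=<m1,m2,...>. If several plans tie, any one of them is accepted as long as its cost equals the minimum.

Selinger DP (subsets sized 1..n):
  {C}: scan cost=20, card=20
  {A}: scan cost=250, card=250
  {B}: scan cost=20, card=20
  {AC}: card=500; try (C,hash)→700, (C,nl_idx)→2000, (A,merge)→2390, (C,merge)→2620, (A,hash)→4040, (A,nl)→5020 …(+1); best=700 via (C,hash)
  {BC}: card=20; try (C,nl_idx)→140, (C,hash)→240, (B,hash)→240, (C,merge)→260, (B,merge)→260, (C,nl)→420 …(+1); best=140 via (C,nl_idx)
  {ABC}: card=500; try (B,hash)→1400, (A,merge)→2510, (A,hash)→4160, (A,nl)→5140, (B,merge)→5820, (B,nl)→10700; best=1400 via (B,hash)

cost=1400; order=A,C,B; methods=hash,hash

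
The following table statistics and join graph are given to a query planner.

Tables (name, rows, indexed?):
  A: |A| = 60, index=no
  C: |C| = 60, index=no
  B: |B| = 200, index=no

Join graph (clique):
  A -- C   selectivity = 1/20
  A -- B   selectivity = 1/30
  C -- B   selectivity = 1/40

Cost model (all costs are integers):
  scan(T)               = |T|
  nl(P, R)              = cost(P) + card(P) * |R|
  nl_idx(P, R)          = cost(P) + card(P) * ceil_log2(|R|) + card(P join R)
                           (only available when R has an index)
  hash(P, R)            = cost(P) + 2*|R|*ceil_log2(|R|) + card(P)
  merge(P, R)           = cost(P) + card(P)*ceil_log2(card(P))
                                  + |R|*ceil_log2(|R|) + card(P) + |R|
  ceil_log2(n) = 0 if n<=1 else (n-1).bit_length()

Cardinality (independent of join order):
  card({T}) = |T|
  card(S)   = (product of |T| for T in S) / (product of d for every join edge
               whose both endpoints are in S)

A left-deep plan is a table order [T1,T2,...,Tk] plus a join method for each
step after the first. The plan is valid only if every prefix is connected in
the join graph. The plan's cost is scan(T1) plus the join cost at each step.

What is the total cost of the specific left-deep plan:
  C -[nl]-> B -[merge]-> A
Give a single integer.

15480

step 1: scan C: cost=60, card=60
step 2: join B via nl
    card(P join B) = 60*200/(40) = 300
    cost = 60 + 60*200 = 12060
step 3: join A via merge
    card(P join A) = 300*60/(20*30) = 30
    cost = 12060 + 300*9 + 60*6 + 300 + 60 = 15480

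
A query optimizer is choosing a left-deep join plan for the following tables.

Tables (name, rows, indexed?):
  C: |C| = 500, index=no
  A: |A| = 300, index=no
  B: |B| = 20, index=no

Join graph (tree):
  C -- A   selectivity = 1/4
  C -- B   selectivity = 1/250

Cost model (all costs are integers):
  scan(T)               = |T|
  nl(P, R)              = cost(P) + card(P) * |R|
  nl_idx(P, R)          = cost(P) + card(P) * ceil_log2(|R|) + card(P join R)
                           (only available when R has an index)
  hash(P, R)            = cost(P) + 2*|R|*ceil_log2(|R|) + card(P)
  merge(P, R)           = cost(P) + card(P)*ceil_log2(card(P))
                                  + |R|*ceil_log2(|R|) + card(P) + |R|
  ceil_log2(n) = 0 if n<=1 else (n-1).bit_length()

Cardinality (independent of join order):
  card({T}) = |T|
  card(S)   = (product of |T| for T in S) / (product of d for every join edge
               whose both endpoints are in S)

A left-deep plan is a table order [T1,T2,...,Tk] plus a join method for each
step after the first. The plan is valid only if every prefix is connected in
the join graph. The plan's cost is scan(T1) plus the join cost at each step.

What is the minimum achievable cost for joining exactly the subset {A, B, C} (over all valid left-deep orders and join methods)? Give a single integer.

4480

Selinger DP over subsets of {A,B,C}:
  {C}: scan cost=500, card=500
  {A}: scan cost=300, card=300
  {B}: scan cost=20, card=20
  {AC}: card=37500; try (A,hash)→6400, (C,merge)→8300, (A,merge)→8500, (C,hash)→9600, (C,nl)→150300, (A,nl)→150500; best=6400 via (A,hash)
  {BC}: card=40; try (B,hash)→1200, (C,merge)→5140, (B,merge)→5620, (C,hash)→9040, (C,nl)→10020, (B,nl)→10500; best=1200 via (B,hash)
  {ABC}: card=3000; try (A,merge)→4480, (A,hash)→6640, (A,nl)→13200, (B,hash)→44100, (B,merge)→644020, (B,nl)→756400; best=4480 via (A,merge)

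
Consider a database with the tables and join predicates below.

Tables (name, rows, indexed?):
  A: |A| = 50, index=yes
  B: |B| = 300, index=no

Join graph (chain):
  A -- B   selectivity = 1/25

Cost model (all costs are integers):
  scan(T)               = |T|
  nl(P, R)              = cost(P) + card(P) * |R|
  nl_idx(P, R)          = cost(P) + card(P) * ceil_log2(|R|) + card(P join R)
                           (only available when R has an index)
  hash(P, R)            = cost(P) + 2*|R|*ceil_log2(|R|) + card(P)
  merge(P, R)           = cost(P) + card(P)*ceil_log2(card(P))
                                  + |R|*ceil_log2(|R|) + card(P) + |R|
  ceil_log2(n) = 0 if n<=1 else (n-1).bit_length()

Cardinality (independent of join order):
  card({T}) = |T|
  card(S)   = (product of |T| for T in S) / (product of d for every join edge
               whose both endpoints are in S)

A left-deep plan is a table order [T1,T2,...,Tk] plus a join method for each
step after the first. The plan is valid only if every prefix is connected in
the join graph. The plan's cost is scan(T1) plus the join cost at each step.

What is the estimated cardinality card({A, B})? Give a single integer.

Tables in S: A(50), B(300)
Edges inside S: A-B(d=25)
numerator = 50 * 300 = 15000
denominator = 25 = 25
card(S) = 15000 / 25 = 600

600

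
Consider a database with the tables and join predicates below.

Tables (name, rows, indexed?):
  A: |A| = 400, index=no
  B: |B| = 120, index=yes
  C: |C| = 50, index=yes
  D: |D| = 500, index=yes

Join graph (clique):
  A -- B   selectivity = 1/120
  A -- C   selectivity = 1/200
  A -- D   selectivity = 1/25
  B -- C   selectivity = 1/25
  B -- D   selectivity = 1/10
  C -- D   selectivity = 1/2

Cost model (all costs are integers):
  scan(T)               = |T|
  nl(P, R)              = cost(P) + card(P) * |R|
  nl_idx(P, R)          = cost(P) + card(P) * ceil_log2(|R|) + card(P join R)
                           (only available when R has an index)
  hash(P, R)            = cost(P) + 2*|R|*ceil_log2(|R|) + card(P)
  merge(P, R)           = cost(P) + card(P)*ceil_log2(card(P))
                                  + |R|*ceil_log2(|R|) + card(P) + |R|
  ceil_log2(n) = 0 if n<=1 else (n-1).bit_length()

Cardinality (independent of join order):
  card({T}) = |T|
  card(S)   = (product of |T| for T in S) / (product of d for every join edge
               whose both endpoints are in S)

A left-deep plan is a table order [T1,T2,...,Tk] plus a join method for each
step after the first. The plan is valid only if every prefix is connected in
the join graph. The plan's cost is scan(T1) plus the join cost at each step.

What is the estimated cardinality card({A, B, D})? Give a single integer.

Tables in S: A(400), B(120), D(500)
Edges inside S: A-B(d=120), A-D(d=25), B-D(d=10)
numerator = 400 * 120 * 500 = 24000000
denominator = 120 * 25 * 10 = 30000
card(S) = 24000000 / 30000 = 800

800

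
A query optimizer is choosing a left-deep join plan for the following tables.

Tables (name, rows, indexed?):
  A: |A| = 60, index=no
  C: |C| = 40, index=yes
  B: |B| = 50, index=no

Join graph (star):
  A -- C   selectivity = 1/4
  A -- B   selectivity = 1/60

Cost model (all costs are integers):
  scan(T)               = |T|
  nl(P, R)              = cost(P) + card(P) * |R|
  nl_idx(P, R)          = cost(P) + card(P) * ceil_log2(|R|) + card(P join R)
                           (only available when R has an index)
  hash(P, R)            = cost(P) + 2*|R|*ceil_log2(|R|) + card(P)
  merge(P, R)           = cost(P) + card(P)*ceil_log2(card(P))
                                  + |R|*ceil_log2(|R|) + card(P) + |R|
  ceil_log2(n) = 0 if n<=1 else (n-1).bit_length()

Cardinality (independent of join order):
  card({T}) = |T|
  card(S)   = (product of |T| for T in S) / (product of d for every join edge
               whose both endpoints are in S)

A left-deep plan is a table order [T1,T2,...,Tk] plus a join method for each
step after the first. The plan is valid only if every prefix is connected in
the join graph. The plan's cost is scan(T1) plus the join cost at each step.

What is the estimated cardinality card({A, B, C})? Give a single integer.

Tables in S: A(60), B(50), C(40)
Edges inside S: A-C(d=4), A-B(d=60)
numerator = 60 * 50 * 40 = 120000
denominator = 4 * 60 = 240
card(S) = 120000 / 240 = 500

500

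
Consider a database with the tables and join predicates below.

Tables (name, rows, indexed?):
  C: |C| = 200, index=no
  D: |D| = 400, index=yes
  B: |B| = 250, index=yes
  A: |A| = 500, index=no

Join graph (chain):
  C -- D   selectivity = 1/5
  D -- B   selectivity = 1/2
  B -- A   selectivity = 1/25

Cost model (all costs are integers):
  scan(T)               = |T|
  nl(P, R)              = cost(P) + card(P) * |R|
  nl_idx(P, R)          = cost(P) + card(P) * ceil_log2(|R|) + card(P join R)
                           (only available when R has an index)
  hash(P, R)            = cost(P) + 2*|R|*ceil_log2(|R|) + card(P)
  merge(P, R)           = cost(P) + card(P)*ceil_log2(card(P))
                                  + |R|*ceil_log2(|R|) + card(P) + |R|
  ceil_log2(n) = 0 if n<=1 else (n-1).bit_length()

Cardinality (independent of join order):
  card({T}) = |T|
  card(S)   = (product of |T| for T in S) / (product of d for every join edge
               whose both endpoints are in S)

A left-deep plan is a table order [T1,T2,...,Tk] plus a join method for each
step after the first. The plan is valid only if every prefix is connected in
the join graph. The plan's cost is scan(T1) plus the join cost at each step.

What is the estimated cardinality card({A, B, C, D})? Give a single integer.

Tables in S: A(500), B(250), C(200), D(400)
Edges inside S: C-D(d=5), D-B(d=2), B-A(d=25)
numerator = 500 * 250 * 200 * 400 = 10000000000
denominator = 5 * 2 * 25 = 250
card(S) = 10000000000 / 250 = 40000000

40000000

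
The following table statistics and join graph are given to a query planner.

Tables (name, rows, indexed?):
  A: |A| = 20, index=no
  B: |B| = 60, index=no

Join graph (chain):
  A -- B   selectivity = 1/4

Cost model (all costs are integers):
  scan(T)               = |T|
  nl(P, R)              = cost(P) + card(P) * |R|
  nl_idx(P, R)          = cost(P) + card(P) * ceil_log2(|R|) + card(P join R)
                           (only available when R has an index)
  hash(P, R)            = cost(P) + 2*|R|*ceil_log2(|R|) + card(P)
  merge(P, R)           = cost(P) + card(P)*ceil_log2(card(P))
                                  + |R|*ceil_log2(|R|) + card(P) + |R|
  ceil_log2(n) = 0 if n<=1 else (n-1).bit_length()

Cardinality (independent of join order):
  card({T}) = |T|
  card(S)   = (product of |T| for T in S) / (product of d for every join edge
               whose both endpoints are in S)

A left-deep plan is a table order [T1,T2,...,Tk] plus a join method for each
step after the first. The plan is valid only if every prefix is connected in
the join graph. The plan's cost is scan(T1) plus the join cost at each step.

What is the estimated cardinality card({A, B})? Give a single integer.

300

Tables in S: A(20), B(60)
Edges inside S: A-B(d=4)
numerator = 20 * 60 = 1200
denominator = 4 = 4
card(S) = 1200 / 4 = 300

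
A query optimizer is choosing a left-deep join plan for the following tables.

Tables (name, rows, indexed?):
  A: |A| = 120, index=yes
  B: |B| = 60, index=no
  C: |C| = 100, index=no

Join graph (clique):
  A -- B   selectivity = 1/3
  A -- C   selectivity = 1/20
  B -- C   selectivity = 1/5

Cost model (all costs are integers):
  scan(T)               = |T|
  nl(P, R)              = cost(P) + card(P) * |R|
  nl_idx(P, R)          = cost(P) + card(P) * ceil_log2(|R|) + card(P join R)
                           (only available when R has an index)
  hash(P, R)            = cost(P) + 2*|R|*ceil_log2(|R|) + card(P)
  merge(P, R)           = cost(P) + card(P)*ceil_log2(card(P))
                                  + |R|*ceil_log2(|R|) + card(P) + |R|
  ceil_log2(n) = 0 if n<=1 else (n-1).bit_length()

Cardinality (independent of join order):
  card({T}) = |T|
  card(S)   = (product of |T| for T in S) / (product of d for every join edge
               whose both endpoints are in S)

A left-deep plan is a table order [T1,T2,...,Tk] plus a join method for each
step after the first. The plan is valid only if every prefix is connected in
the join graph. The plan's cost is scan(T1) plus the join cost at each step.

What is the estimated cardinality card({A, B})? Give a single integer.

Tables in S: A(120), B(60)
Edges inside S: A-B(d=3)
numerator = 120 * 60 = 7200
denominator = 3 = 3
card(S) = 7200 / 3 = 2400

2400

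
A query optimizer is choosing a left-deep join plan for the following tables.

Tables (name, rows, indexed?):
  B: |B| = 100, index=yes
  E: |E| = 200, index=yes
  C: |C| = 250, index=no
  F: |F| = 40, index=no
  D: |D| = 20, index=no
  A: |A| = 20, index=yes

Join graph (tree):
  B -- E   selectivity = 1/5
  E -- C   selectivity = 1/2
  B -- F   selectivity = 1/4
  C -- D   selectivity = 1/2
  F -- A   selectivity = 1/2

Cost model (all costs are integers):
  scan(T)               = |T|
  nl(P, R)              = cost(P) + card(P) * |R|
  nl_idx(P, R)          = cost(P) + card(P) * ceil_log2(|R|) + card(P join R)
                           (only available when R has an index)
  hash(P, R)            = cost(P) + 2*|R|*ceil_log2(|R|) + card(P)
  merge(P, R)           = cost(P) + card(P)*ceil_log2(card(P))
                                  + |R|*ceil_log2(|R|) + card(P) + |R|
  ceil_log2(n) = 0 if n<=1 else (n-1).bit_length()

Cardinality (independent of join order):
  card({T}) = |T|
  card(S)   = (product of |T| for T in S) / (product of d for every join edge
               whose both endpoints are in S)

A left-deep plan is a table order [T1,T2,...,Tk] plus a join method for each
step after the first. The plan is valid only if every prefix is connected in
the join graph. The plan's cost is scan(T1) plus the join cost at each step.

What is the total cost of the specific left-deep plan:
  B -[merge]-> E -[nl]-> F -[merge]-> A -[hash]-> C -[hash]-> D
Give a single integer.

step 1: scan B: cost=100, card=100
step 2: join E via merge
    card(P join E) = 100*200/(5) = 4000
    cost = 100 + 100*7 + 200*8 + 100 + 200 = 2700
step 3: join F via nl
    card(P join F) = 4000*40/(4) = 40000
    cost = 2700 + 4000*40 = 162700
step 4: join A via merge
    card(P join A) = 40000*20/(2) = 400000
    cost = 162700 + 40000*16 + 20*5 + 40000 + 20 = 842820
step 5: join C via hash
    card(P join C) = 400000*250/(2) = 50000000
    cost = 842820 + 2*250*8 + 400000 = 1246820
step 6: join D via hash
    card(P join D) = 50000000*20/(2) = 500000000
    cost = 1246820 + 2*20*5 + 50000000 = 51247020

51247020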